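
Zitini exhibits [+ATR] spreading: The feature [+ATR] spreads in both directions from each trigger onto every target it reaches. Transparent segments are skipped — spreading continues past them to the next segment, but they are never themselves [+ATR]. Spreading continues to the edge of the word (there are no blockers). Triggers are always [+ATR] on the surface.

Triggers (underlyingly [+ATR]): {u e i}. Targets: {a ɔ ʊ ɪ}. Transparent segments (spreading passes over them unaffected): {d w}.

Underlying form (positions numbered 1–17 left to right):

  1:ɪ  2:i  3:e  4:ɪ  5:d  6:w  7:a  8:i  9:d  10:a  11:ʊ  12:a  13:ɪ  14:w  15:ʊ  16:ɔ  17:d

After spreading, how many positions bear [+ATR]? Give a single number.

From /i/ at 2 rightward: 3 /e/ is itself a trigger — this domain ends here.
From /i/ at 2 leftward: 1 /ɪ/ → [+ATR]; word edge.
From /e/ at 3 rightward: 4 /ɪ/ → [+ATR]; 5 /d/ transparent; 6 /w/ transparent; 7 /a/ → [+ATR]; 8 /i/ is itself a trigger — this domain ends here.
From /e/ at 3 leftward: 2 /i/ is itself a trigger — this domain ends here.
From /i/ at 8 rightward: 9 /d/ transparent; 10 /a/ → [+ATR]; 11 /ʊ/ → [+ATR]; 12 /a/ → [+ATR]; 13 /ɪ/ → [+ATR]; 14 /w/ transparent; 15 /ʊ/ → [+ATR]; 16 /ɔ/ → [+ATR]; 17 /d/ transparent; word edge.
From /i/ at 8 leftward: 7 /a/ → [+ATR]; 6 /w/ transparent; 5 /d/ transparent; 4 /ɪ/ → [+ATR]; 3 /e/ is itself a trigger — this domain ends here.
[+ATR] positions on the surface: 1 2 3 4 7 8 10 11 12 13 15 16.

12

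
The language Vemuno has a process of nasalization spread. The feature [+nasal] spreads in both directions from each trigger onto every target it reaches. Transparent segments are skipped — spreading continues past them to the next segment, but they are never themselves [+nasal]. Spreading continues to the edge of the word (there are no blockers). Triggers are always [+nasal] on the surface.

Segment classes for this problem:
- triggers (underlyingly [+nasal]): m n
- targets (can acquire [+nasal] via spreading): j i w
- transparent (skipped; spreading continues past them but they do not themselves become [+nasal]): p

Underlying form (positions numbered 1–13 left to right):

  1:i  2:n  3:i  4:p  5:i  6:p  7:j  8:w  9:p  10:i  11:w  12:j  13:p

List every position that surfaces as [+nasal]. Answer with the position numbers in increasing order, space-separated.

1 2 3 5 7 8 10 11 12

From /n/ at 2 rightward: 3 /i/ → [+nasal]; 4 /p/ transparent; 5 /i/ → [+nasal]; 6 /p/ transparent; 7 /j/ → [+nasal]; 8 /w/ → [+nasal]; 9 /p/ transparent; 10 /i/ → [+nasal]; 11 /w/ → [+nasal]; 12 /j/ → [+nasal]; 13 /p/ transparent; word edge.
From /n/ at 2 leftward: 1 /i/ → [+nasal]; word edge.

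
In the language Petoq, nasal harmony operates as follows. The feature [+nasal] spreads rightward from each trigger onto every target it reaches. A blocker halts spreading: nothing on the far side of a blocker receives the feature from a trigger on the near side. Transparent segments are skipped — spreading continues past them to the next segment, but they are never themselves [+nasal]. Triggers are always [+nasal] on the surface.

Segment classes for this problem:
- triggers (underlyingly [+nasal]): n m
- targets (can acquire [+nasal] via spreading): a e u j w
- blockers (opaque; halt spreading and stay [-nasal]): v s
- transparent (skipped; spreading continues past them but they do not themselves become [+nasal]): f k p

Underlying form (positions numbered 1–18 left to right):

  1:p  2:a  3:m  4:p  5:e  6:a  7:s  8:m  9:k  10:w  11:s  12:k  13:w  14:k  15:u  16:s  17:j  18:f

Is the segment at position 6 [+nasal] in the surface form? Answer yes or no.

From /m/ at 3 rightward: 4 /p/ transparent; 5 /e/ → [+nasal]; 6 /a/ → [+nasal]; 7 /s/ blocks.
From /m/ at 8 rightward: 9 /k/ transparent; 10 /w/ → [+nasal]; 11 /s/ blocks.
Targets with no active source: positions 2 13 15 17 stay [-nasal].
[+nasal] positions on the surface: 3 5 6 8 10.

yes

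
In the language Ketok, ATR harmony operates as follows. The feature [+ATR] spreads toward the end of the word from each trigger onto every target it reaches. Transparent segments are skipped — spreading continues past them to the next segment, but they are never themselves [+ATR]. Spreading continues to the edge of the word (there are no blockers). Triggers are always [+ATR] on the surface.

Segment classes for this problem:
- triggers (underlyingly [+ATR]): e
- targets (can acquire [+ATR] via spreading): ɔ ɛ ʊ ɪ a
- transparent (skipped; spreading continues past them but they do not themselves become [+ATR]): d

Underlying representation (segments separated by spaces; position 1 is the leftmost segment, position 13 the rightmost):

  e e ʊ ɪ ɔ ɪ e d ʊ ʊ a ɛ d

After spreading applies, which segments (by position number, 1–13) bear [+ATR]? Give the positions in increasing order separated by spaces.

1 2 3 4 5 6 7 9 10 11 12

From /e/ at 1 rightward: 2 /e/ is itself a trigger — this domain ends here.
From /e/ at 2 rightward: 3 /ʊ/ → [+ATR]; 4 /ɪ/ → [+ATR]; 5 /ɔ/ → [+ATR]; 6 /ɪ/ → [+ATR]; 7 /e/ is itself a trigger — this domain ends here.
From /e/ at 7 rightward: 8 /d/ transparent; 9 /ʊ/ → [+ATR]; 10 /ʊ/ → [+ATR]; 11 /a/ → [+ATR]; 12 /ɛ/ → [+ATR]; 13 /d/ transparent; word edge.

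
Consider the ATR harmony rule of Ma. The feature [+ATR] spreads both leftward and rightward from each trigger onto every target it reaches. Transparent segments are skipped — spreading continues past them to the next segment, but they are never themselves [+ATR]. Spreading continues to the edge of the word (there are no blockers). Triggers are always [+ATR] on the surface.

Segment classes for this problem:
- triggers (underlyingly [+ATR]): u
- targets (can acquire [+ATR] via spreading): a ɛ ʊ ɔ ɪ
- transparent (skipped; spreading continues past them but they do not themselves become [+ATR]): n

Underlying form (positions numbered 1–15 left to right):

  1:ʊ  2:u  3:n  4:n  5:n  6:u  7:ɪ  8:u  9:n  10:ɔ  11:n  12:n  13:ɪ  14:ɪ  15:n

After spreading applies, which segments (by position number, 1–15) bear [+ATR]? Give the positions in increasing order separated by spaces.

1 2 6 7 8 10 13 14

From /u/ at 2 rightward: 3 /n/ transparent; 4 /n/ transparent; 5 /n/ transparent; 6 /u/ is itself a trigger — this domain ends here.
From /u/ at 2 leftward: 1 /ʊ/ → [+ATR]; word edge.
From /u/ at 6 rightward: 7 /ɪ/ → [+ATR]; 8 /u/ is itself a trigger — this domain ends here.
From /u/ at 6 leftward: 5 /n/ transparent; 4 /n/ transparent; 3 /n/ transparent; 2 /u/ is itself a trigger — this domain ends here.
From /u/ at 8 rightward: 9 /n/ transparent; 10 /ɔ/ → [+ATR]; 11 /n/ transparent; 12 /n/ transparent; 13 /ɪ/ → [+ATR]; 14 /ɪ/ → [+ATR]; 15 /n/ transparent; word edge.
From /u/ at 8 leftward: 7 /ɪ/ → [+ATR]; 6 /u/ is itself a trigger — this domain ends here.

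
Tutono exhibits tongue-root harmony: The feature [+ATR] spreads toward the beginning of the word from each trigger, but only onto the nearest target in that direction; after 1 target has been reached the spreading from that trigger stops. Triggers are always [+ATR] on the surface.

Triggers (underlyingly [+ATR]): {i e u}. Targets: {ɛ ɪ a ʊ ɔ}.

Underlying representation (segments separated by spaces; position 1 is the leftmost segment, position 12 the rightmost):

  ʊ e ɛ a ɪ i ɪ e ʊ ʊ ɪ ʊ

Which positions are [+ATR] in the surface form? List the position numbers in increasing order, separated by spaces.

From /e/ at 2 leftward: 1 /ʊ/ → [+ATR]; bound reached.
From /i/ at 6 leftward: 5 /ɪ/ → [+ATR]; bound reached.
From /e/ at 8 leftward: 7 /ɪ/ → [+ATR]; bound reached.
Targets with no active source: positions 3 4 9 10 11 12 stay [-ATR].

1 2 5 6 7 8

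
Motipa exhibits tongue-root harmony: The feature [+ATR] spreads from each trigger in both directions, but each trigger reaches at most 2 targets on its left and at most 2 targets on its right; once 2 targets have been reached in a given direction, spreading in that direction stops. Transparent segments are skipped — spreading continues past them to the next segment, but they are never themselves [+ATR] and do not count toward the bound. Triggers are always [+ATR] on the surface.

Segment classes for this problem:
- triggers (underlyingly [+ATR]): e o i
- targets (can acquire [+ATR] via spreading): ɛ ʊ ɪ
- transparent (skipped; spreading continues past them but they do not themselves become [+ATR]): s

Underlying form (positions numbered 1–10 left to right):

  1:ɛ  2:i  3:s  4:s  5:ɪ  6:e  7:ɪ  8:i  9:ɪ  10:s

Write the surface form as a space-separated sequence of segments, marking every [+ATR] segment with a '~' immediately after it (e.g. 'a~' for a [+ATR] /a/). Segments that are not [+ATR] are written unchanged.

ɛ~ i~ s s ɪ~ e~ ɪ~ i~ ɪ~ s

From /i/ at 2 rightward: 3 /s/ transparent; 4 /s/ transparent; 5 /ɪ/ → [+ATR]; 6 /e/ is itself a trigger — this domain ends here.
From /i/ at 2 leftward: 1 /ɛ/ → [+ATR]; word edge.
From /e/ at 6 rightward: 7 /ɪ/ → [+ATR]; 8 /i/ is itself a trigger — this domain ends here.
From /e/ at 6 leftward: 5 /ɪ/ → [+ATR]; 4 /s/ transparent; 3 /s/ transparent; 2 /i/ is itself a trigger — this domain ends here.
From /i/ at 8 rightward: 9 /ɪ/ → [+ATR]; 10 /s/ transparent; word edge.
From /i/ at 8 leftward: 7 /ɪ/ → [+ATR]; 6 /e/ is itself a trigger — this domain ends here.
[+ATR] positions on the surface: 1 2 5 6 7 8 9.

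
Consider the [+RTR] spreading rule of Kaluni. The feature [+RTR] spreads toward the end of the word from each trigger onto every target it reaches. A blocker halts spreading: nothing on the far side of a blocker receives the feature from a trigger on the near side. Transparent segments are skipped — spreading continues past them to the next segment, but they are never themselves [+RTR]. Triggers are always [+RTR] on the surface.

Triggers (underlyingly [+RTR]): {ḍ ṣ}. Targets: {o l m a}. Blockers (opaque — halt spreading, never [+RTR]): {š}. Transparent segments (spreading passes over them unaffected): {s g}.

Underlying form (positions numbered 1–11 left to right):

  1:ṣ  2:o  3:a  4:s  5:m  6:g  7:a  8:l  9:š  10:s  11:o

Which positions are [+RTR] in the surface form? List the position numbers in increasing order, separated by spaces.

From /ṣ/ at 1 rightward: 2 /o/ → [+RTR]; 3 /a/ → [+RTR]; 4 /s/ transparent; 5 /m/ → [+RTR]; 6 /g/ transparent; 7 /a/ → [+RTR]; 8 /l/ → [+RTR]; 9 /š/ blocks.
Target with no active source: position 11 stays [-emphatic].

1 2 3 5 7 8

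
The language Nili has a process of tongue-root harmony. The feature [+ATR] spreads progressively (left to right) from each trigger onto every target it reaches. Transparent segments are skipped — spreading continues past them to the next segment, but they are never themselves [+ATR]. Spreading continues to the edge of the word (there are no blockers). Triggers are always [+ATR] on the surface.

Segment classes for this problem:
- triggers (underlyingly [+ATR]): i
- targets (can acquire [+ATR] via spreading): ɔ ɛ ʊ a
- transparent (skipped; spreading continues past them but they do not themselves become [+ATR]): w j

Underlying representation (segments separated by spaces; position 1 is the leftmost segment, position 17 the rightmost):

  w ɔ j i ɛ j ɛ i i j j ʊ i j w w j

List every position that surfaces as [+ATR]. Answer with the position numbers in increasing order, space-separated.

4 5 7 8 9 12 13

From /i/ at 4 rightward: 5 /ɛ/ → [+ATR]; 6 /j/ transparent; 7 /ɛ/ → [+ATR]; 8 /i/ is itself a trigger — this domain ends here.
From /i/ at 8 rightward: 9 /i/ is itself a trigger — this domain ends here.
From /i/ at 9 rightward: 10 /j/ transparent; 11 /j/ transparent; 12 /ʊ/ → [+ATR]; 13 /i/ is itself a trigger — this domain ends here.
From /i/ at 13 rightward: 14 /j/ transparent; 15 /w/ transparent; 16 /w/ transparent; 17 /j/ transparent; word edge.
Target with no active source: position 2 stays [-ATR].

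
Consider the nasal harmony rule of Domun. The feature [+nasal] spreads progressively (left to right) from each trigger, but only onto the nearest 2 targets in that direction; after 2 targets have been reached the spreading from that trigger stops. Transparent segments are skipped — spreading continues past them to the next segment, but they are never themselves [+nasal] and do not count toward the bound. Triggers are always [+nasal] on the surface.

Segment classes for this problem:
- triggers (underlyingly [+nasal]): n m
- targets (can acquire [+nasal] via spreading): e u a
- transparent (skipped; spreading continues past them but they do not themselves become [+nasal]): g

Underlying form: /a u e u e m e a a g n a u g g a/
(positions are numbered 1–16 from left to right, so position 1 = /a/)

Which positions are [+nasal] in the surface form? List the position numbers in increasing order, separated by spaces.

From /m/ at 6 rightward: 7 /e/ → [+nasal]; 8 /a/ → [+nasal]; bound reached.
From /n/ at 11 rightward: 12 /a/ → [+nasal]; 13 /u/ → [+nasal]; bound reached.
Targets with no active source: positions 1 2 3 4 5 9 16 stay [-nasal].

6 7 8 11 12 13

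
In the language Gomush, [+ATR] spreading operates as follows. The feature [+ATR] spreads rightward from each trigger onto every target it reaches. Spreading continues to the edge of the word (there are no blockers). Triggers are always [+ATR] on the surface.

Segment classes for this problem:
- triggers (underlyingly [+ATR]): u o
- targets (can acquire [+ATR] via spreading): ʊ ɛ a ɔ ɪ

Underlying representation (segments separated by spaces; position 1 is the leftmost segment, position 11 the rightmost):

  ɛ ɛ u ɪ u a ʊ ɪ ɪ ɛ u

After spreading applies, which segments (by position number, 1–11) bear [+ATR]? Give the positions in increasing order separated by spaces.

3 4 5 6 7 8 9 10 11

From /u/ at 3 rightward: 4 /ɪ/ → [+ATR]; 5 /u/ is itself a trigger — this domain ends here.
From /u/ at 5 rightward: 6 /a/ → [+ATR]; 7 /ʊ/ → [+ATR]; 8 /ɪ/ → [+ATR]; 9 /ɪ/ → [+ATR]; 10 /ɛ/ → [+ATR]; 11 /u/ is itself a trigger — this domain ends here.
From /u/ at 11 rightward: word edge.
Targets with no active source: positions 1 2 stay [-ATR].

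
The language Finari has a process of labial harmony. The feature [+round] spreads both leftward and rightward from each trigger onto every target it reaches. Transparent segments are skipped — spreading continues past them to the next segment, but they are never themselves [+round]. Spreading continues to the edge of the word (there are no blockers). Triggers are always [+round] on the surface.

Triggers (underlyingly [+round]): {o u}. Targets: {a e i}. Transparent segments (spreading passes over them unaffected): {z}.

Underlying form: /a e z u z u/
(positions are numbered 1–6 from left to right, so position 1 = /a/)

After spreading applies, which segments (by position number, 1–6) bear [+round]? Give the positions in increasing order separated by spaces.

1 2 4 6

From /u/ at 4 rightward: 5 /z/ transparent; 6 /u/ is itself a trigger — this domain ends here.
From /u/ at 4 leftward: 3 /z/ transparent; 2 /e/ → [+round]; 1 /a/ → [+round]; word edge.
From /u/ at 6 rightward: word edge.
From /u/ at 6 leftward: 5 /z/ transparent; 4 /u/ is itself a trigger — this domain ends here.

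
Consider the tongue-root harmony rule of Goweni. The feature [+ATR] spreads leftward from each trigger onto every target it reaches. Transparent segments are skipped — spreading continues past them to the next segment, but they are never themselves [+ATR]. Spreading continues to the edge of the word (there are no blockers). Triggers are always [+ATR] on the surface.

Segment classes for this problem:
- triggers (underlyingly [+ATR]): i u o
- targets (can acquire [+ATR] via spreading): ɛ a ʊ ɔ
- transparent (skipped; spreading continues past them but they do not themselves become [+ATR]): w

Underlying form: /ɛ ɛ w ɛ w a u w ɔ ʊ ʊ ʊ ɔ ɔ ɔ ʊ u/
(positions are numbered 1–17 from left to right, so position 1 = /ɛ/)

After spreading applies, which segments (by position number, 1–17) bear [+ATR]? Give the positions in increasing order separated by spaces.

From /u/ at 7 leftward: 6 /a/ → [+ATR]; 5 /w/ transparent; 4 /ɛ/ → [+ATR]; 3 /w/ transparent; 2 /ɛ/ → [+ATR]; 1 /ɛ/ → [+ATR]; word edge.
From /u/ at 17 leftward: 16 /ʊ/ → [+ATR]; 15 /ɔ/ → [+ATR]; 14 /ɔ/ → [+ATR]; 13 /ɔ/ → [+ATR]; 12 /ʊ/ → [+ATR]; 11 /ʊ/ → [+ATR]; 10 /ʊ/ → [+ATR]; 9 /ɔ/ → [+ATR]; 8 /w/ transparent; 7 /u/ is itself a trigger — this domain ends here.

1 2 4 6 7 9 10 11 12 13 14 15 16 17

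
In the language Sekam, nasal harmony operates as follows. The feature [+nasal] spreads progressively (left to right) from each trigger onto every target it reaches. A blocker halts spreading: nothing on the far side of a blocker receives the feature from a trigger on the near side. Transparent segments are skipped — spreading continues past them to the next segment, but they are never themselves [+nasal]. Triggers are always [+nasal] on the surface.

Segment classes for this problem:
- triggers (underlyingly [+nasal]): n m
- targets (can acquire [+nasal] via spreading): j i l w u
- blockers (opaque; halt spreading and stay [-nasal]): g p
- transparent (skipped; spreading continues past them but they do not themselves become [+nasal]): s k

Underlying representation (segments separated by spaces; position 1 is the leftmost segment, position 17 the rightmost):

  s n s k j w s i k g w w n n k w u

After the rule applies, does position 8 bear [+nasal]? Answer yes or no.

yes

From /n/ at 2 rightward: 3 /s/ transparent; 4 /k/ transparent; 5 /j/ → [+nasal]; 6 /w/ → [+nasal]; 7 /s/ transparent; 8 /i/ → [+nasal]; 9 /k/ transparent; 10 /g/ blocks.
From /n/ at 13 rightward: 14 /n/ is itself a trigger — this domain ends here.
From /n/ at 14 rightward: 15 /k/ transparent; 16 /w/ → [+nasal]; 17 /u/ → [+nasal]; word edge.
Targets with no active source: positions 11 12 stay [-nasal].
[+nasal] positions on the surface: 2 5 6 8 13 14 16 17.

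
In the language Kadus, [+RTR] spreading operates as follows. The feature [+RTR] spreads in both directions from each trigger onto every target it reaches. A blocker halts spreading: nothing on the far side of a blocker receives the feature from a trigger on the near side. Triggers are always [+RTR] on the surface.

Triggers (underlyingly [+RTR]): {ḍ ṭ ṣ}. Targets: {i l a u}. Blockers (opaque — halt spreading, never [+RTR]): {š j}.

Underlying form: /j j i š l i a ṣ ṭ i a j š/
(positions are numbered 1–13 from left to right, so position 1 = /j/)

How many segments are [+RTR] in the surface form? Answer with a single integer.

7

From /ṣ/ at 8 rightward: 9 /ṭ/ is itself a trigger — this domain ends here.
From /ṣ/ at 8 leftward: 7 /a/ → [+RTR]; 6 /i/ → [+RTR]; 5 /l/ → [+RTR]; 4 /š/ blocks.
From /ṭ/ at 9 rightward: 10 /i/ → [+RTR]; 11 /a/ → [+RTR]; 12 /j/ blocks.
From /ṭ/ at 9 leftward: 8 /ṣ/ is itself a trigger — this domain ends here.
Target with no active source: position 3 stays [-emphatic].
[+RTR] positions on the surface: 5 6 7 8 9 10 11.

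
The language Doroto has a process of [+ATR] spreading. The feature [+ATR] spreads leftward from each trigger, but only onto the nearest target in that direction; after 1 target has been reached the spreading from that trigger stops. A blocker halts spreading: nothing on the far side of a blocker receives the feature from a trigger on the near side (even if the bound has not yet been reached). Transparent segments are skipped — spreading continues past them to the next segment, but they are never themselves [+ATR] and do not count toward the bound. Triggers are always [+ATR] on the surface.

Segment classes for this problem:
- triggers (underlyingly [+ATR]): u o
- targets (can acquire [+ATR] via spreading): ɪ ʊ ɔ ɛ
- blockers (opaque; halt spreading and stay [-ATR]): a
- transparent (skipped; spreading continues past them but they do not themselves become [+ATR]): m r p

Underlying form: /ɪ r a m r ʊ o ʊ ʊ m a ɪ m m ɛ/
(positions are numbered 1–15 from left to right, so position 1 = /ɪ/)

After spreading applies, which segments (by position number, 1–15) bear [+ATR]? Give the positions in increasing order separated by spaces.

From /o/ at 7 leftward: 6 /ʊ/ → [+ATR]; bound reached.
Targets with no active source: positions 1 8 9 12 15 stay [-ATR].

6 7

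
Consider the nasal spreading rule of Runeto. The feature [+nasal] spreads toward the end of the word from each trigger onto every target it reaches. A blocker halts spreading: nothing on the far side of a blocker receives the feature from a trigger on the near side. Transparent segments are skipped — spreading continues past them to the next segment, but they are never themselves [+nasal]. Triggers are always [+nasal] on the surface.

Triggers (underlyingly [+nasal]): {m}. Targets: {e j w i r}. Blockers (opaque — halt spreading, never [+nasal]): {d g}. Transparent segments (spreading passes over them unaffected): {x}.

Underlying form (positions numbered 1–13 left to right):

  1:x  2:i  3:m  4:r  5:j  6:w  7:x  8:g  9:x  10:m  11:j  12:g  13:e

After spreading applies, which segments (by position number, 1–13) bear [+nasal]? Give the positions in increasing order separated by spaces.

From /m/ at 3 rightward: 4 /r/ → [+nasal]; 5 /j/ → [+nasal]; 6 /w/ → [+nasal]; 7 /x/ transparent; 8 /g/ blocks.
From /m/ at 10 rightward: 11 /j/ → [+nasal]; 12 /g/ blocks.
Targets with no active source: positions 2 13 stay [-nasal].

3 4 5 6 10 11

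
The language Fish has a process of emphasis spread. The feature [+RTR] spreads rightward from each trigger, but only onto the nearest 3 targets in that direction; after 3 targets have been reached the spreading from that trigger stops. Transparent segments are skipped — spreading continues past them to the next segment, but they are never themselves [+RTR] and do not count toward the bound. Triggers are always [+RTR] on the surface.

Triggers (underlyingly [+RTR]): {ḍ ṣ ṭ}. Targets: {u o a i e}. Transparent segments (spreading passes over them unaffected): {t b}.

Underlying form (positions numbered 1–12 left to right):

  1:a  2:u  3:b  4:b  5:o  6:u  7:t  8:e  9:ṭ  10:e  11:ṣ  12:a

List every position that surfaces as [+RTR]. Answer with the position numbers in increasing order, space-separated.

From /ṭ/ at 9 rightward: 10 /e/ → [+RTR]; 11 /ṣ/ is itself a trigger — this domain ends here.
From /ṣ/ at 11 rightward: 12 /a/ → [+RTR]; word edge.
Targets with no active source: positions 1 2 5 6 8 stay [-emphatic].

9 10 11 12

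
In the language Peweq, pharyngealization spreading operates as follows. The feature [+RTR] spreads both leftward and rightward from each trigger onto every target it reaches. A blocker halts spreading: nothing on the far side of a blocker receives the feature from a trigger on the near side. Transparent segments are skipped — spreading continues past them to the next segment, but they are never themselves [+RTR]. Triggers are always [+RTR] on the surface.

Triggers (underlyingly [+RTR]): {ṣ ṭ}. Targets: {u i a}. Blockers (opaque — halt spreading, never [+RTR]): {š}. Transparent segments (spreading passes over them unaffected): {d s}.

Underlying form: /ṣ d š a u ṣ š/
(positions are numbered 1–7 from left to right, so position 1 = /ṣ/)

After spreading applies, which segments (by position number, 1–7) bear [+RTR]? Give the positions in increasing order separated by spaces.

From /ṣ/ at 1 rightward: 2 /d/ transparent; 3 /š/ blocks.
From /ṣ/ at 1 leftward: word edge.
From /ṣ/ at 6 rightward: 7 /š/ blocks.
From /ṣ/ at 6 leftward: 5 /u/ → [+RTR]; 4 /a/ → [+RTR]; 3 /š/ blocks.

1 4 5 6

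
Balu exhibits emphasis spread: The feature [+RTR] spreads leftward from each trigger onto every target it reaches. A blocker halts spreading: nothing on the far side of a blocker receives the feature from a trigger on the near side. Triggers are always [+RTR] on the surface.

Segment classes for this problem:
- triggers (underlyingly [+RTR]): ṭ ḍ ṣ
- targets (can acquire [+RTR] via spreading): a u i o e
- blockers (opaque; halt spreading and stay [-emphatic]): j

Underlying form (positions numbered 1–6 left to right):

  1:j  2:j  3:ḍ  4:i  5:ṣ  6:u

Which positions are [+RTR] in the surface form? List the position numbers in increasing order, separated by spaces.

From /ḍ/ at 3 leftward: 2 /j/ blocks.
From /ṣ/ at 5 leftward: 4 /i/ → [+RTR]; 3 /ḍ/ is itself a trigger — this domain ends here.
Target with no active source: position 6 stays [-emphatic].

3 4 5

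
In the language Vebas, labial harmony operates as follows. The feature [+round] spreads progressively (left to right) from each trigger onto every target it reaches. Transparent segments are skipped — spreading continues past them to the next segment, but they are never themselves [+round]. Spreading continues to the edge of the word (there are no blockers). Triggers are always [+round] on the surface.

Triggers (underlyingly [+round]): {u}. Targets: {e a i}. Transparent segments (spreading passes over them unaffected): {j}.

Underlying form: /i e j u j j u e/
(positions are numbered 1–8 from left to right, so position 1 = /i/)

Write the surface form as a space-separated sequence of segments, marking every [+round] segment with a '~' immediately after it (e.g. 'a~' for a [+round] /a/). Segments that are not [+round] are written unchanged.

From /u/ at 4 rightward: 5 /j/ transparent; 6 /j/ transparent; 7 /u/ is itself a trigger — this domain ends here.
From /u/ at 7 rightward: 8 /e/ → [+round]; word edge.
Targets with no active source: positions 1 2 stay [-round].
[+round] positions on the surface: 4 7 8.

i e j u~ j j u~ e~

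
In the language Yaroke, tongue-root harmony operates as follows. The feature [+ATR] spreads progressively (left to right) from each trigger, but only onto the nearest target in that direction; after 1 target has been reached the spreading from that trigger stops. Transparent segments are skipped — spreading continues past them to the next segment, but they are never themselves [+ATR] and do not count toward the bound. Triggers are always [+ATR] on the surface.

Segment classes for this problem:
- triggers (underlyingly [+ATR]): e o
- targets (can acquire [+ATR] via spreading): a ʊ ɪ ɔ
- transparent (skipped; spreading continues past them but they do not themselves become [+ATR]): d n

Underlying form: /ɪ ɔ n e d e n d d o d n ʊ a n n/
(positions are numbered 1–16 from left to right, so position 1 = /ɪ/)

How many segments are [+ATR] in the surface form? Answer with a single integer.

4

From /e/ at 4 rightward: 5 /d/ transparent; 6 /e/ is itself a trigger — this domain ends here.
From /e/ at 6 rightward: 7 /n/ transparent; 8 /d/ transparent; 9 /d/ transparent; 10 /o/ is itself a trigger — this domain ends here.
From /o/ at 10 rightward: 11 /d/ transparent; 12 /n/ transparent; 13 /ʊ/ → [+ATR]; bound reached.
Targets with no active source: positions 1 2 14 stay [-ATR].
[+ATR] positions on the surface: 4 6 10 13.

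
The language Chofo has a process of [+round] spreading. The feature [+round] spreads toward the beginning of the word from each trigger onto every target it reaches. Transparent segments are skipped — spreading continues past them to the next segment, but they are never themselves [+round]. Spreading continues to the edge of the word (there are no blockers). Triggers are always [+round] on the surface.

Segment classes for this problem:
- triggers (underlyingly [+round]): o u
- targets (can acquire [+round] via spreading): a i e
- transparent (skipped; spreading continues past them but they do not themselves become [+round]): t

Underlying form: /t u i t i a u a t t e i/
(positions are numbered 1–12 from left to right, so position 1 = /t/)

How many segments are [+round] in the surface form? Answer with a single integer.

From /u/ at 2 leftward: 1 /t/ transparent; word edge.
From /u/ at 7 leftward: 6 /a/ → [+round]; 5 /i/ → [+round]; 4 /t/ transparent; 3 /i/ → [+round]; 2 /u/ is itself a trigger — this domain ends here.
Targets with no active source: positions 8 11 12 stay [-round].
[+round] positions on the surface: 2 3 5 6 7.

5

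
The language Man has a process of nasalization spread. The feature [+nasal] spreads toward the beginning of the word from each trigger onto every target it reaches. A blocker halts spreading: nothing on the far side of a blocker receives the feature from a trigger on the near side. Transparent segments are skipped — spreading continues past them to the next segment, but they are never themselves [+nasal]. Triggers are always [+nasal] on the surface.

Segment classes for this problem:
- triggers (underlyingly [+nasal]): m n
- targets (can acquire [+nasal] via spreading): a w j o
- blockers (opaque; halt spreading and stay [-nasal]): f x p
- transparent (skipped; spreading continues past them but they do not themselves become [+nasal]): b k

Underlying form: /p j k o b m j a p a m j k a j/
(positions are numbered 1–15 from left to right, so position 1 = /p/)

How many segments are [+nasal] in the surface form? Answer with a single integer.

5

From /m/ at 6 leftward: 5 /b/ transparent; 4 /o/ → [+nasal]; 3 /k/ transparent; 2 /j/ → [+nasal]; 1 /p/ blocks.
From /m/ at 11 leftward: 10 /a/ → [+nasal]; 9 /p/ blocks.
Targets with no active source: positions 7 8 12 14 15 stay [-nasal].
[+nasal] positions on the surface: 2 4 6 10 11.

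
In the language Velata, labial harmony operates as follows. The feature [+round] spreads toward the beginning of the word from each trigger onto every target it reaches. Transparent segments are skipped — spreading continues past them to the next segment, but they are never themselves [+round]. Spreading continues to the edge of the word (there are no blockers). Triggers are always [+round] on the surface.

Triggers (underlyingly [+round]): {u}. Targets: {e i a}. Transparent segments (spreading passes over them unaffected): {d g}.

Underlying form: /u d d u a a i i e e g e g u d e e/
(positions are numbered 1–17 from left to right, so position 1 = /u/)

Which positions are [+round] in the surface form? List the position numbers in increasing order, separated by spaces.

1 4 5 6 7 8 9 10 12 14

From /u/ at 1 leftward: word edge.
From /u/ at 4 leftward: 3 /d/ transparent; 2 /d/ transparent; 1 /u/ is itself a trigger — this domain ends here.
From /u/ at 14 leftward: 13 /g/ transparent; 12 /e/ → [+round]; 11 /g/ transparent; 10 /e/ → [+round]; 9 /e/ → [+round]; 8 /i/ → [+round]; 7 /i/ → [+round]; 6 /a/ → [+round]; 5 /a/ → [+round]; 4 /u/ is itself a trigger — this domain ends here.
Targets with no active source: positions 16 17 stay [-round].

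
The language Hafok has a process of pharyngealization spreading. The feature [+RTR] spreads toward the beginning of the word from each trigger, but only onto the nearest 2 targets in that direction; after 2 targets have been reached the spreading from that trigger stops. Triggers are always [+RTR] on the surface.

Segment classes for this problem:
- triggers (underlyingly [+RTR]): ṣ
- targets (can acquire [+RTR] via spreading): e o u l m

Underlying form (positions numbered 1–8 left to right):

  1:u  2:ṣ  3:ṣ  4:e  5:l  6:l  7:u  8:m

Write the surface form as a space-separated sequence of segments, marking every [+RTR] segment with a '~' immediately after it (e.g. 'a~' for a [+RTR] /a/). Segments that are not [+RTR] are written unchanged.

u~ ṣ~ ṣ~ e l l u m

From /ṣ/ at 2 leftward: 1 /u/ → [+RTR]; word edge.
From /ṣ/ at 3 leftward: 2 /ṣ/ is itself a trigger — this domain ends here.
Targets with no active source: positions 4 5 6 7 8 stay [-emphatic].
[+RTR] positions on the surface: 1 2 3.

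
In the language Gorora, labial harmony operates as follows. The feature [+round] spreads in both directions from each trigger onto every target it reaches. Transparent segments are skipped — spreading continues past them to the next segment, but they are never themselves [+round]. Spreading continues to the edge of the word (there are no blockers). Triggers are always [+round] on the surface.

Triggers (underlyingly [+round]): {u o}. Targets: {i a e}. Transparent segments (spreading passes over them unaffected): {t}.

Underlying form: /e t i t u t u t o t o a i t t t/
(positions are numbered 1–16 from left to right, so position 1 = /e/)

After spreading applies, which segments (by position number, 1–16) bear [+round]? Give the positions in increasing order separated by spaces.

1 3 5 7 9 11 12 13

From /u/ at 5 rightward: 6 /t/ transparent; 7 /u/ is itself a trigger — this domain ends here.
From /u/ at 5 leftward: 4 /t/ transparent; 3 /i/ → [+round]; 2 /t/ transparent; 1 /e/ → [+round]; word edge.
From /u/ at 7 rightward: 8 /t/ transparent; 9 /o/ is itself a trigger — this domain ends here.
From /u/ at 7 leftward: 6 /t/ transparent; 5 /u/ is itself a trigger — this domain ends here.
From /o/ at 9 rightward: 10 /t/ transparent; 11 /o/ is itself a trigger — this domain ends here.
From /o/ at 9 leftward: 8 /t/ transparent; 7 /u/ is itself a trigger — this domain ends here.
From /o/ at 11 rightward: 12 /a/ → [+round]; 13 /i/ → [+round]; 14 /t/ transparent; 15 /t/ transparent; 16 /t/ transparent; word edge.
From /o/ at 11 leftward: 10 /t/ transparent; 9 /o/ is itself a trigger — this domain ends here.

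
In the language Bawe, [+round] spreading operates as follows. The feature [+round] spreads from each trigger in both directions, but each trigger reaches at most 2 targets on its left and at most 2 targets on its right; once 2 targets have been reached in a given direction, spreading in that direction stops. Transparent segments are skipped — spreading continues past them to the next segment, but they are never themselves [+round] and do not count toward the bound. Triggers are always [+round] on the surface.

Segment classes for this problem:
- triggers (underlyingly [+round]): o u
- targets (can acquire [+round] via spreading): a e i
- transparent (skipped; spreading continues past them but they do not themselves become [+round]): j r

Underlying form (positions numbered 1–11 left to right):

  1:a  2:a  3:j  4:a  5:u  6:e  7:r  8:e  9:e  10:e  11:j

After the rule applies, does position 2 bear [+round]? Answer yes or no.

yes

From /u/ at 5 rightward: 6 /e/ → [+round]; 7 /r/ transparent; 8 /e/ → [+round]; bound reached.
From /u/ at 5 leftward: 4 /a/ → [+round]; 3 /j/ transparent; 2 /a/ → [+round]; bound reached.
Targets with no active source: positions 1 9 10 stay [-round].
[+round] positions on the surface: 2 4 5 6 8.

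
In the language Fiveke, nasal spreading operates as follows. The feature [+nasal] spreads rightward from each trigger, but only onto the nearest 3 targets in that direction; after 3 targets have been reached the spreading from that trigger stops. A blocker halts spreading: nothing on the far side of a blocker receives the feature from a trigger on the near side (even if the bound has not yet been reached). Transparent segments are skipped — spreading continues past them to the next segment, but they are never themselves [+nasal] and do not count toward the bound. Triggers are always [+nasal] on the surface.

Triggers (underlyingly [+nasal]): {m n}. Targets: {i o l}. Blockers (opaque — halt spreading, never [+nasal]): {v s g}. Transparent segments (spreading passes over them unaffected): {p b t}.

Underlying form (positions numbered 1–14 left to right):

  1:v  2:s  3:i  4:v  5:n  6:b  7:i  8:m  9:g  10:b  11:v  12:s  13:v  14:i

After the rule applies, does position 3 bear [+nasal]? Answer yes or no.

From /n/ at 5 rightward: 6 /b/ transparent; 7 /i/ → [+nasal]; 8 /m/ is itself a trigger — this domain ends here.
From /m/ at 8 rightward: 9 /g/ blocks.
Targets with no active source: positions 3 14 stay [-nasal].
[+nasal] positions on the surface: 5 7 8.

no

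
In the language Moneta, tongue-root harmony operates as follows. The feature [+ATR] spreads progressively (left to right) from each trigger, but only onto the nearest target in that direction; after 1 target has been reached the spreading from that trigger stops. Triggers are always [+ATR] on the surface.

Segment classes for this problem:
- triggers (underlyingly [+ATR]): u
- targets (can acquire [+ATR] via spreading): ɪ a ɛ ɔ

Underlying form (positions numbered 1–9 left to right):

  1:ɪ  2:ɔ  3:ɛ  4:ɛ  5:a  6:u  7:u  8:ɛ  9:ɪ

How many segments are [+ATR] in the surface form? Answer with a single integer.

3

From /u/ at 6 rightward: 7 /u/ is itself a trigger — this domain ends here.
From /u/ at 7 rightward: 8 /ɛ/ → [+ATR]; bound reached.
Targets with no active source: positions 1 2 3 4 5 9 stay [-ATR].
[+ATR] positions on the surface: 6 7 8.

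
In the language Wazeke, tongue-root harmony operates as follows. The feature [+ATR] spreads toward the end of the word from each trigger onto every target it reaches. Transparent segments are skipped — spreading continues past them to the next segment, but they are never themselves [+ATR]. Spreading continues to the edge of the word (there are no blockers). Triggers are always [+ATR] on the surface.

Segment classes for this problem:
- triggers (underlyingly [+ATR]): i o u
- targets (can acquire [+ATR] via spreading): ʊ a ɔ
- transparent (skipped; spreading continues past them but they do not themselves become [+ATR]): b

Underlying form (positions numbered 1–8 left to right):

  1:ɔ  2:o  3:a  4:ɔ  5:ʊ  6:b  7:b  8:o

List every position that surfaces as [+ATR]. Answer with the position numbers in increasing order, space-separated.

From /o/ at 2 rightward: 3 /a/ → [+ATR]; 4 /ɔ/ → [+ATR]; 5 /ʊ/ → [+ATR]; 6 /b/ transparent; 7 /b/ transparent; 8 /o/ is itself a trigger — this domain ends here.
From /o/ at 8 rightward: word edge.
Target with no active source: position 1 stays [-ATR].

2 3 4 5 8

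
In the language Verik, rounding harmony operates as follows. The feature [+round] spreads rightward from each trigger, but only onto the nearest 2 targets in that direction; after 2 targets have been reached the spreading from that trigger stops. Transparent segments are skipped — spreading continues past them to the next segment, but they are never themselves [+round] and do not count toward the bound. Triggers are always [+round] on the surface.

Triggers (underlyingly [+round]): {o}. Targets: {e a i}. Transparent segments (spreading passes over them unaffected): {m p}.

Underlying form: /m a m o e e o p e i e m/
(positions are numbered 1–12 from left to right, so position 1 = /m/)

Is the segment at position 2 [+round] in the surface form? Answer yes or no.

no

From /o/ at 4 rightward: 5 /e/ → [+round]; 6 /e/ → [+round]; bound reached.
From /o/ at 7 rightward: 8 /p/ transparent; 9 /e/ → [+round]; 10 /i/ → [+round]; bound reached.
Targets with no active source: positions 2 11 stay [-round].
[+round] positions on the surface: 4 5 6 7 9 10.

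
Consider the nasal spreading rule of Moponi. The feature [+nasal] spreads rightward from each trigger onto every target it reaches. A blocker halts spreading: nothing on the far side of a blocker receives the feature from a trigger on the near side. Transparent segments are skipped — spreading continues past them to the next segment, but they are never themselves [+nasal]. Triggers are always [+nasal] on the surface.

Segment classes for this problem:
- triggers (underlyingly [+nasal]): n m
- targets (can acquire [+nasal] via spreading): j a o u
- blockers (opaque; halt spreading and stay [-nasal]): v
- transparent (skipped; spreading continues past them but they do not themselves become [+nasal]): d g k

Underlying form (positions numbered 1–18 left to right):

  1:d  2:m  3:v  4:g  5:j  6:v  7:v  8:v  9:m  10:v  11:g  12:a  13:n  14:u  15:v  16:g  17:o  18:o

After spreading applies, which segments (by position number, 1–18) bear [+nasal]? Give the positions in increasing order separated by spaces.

2 9 13 14

From /m/ at 2 rightward: 3 /v/ blocks.
From /m/ at 9 rightward: 10 /v/ blocks.
From /n/ at 13 rightward: 14 /u/ → [+nasal]; 15 /v/ blocks.
Targets with no active source: positions 5 12 17 18 stay [-nasal].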